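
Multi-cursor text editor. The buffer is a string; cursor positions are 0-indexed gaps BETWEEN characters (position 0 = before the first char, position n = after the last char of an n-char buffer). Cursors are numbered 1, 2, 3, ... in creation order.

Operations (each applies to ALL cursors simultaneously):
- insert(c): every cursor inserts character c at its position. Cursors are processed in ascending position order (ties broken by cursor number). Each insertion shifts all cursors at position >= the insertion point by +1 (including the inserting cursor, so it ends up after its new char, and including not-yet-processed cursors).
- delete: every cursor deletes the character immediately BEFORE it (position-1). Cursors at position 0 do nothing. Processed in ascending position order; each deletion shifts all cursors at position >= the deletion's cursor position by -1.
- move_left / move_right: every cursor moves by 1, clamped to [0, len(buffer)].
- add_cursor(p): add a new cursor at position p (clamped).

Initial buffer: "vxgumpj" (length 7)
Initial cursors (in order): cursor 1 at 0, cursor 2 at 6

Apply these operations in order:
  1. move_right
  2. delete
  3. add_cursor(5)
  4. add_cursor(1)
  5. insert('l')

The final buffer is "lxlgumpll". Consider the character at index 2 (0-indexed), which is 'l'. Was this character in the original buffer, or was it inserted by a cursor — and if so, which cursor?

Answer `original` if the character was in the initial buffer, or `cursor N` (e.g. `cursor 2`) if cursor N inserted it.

After op 1 (move_right): buffer="vxgumpj" (len 7), cursors c1@1 c2@7, authorship .......
After op 2 (delete): buffer="xgump" (len 5), cursors c1@0 c2@5, authorship .....
After op 3 (add_cursor(5)): buffer="xgump" (len 5), cursors c1@0 c2@5 c3@5, authorship .....
After op 4 (add_cursor(1)): buffer="xgump" (len 5), cursors c1@0 c4@1 c2@5 c3@5, authorship .....
After op 5 (insert('l')): buffer="lxlgumpll" (len 9), cursors c1@1 c4@3 c2@9 c3@9, authorship 1.4....23
Authorship (.=original, N=cursor N): 1 . 4 . . . . 2 3
Index 2: author = 4

Answer: cursor 4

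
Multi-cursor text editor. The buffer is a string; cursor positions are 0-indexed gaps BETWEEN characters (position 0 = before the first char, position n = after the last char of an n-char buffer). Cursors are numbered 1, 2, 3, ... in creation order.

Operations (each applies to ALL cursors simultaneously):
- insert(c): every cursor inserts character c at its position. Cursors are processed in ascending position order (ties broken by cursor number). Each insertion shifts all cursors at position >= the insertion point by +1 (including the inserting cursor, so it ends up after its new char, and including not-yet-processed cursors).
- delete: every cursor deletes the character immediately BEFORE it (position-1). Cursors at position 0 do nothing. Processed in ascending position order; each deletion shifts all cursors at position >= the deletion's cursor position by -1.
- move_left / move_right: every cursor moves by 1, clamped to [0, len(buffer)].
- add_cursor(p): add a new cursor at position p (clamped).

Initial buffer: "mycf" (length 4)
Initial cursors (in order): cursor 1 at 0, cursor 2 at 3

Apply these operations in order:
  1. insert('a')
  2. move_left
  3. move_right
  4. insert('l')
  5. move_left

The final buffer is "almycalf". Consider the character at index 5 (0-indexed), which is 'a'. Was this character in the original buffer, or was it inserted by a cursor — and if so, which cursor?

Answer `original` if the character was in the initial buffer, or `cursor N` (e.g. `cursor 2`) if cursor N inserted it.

Answer: cursor 2

Derivation:
After op 1 (insert('a')): buffer="amycaf" (len 6), cursors c1@1 c2@5, authorship 1...2.
After op 2 (move_left): buffer="amycaf" (len 6), cursors c1@0 c2@4, authorship 1...2.
After op 3 (move_right): buffer="amycaf" (len 6), cursors c1@1 c2@5, authorship 1...2.
After op 4 (insert('l')): buffer="almycalf" (len 8), cursors c1@2 c2@7, authorship 11...22.
After op 5 (move_left): buffer="almycalf" (len 8), cursors c1@1 c2@6, authorship 11...22.
Authorship (.=original, N=cursor N): 1 1 . . . 2 2 .
Index 5: author = 2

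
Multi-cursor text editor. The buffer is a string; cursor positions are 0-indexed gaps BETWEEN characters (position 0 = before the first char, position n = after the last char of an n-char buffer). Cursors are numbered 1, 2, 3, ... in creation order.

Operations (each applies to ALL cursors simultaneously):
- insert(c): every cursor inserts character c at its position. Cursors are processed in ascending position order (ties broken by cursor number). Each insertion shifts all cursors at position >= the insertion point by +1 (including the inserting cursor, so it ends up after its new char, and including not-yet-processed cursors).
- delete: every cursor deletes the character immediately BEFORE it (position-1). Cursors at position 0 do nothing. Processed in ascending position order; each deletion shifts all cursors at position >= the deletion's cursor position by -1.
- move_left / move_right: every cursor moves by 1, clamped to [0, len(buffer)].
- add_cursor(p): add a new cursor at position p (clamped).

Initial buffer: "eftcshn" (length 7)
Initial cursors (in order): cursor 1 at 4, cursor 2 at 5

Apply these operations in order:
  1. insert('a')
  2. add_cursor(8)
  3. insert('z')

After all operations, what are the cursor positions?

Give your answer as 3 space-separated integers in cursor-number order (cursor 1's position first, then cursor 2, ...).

Answer: 6 9 11

Derivation:
After op 1 (insert('a')): buffer="eftcasahn" (len 9), cursors c1@5 c2@7, authorship ....1.2..
After op 2 (add_cursor(8)): buffer="eftcasahn" (len 9), cursors c1@5 c2@7 c3@8, authorship ....1.2..
After op 3 (insert('z')): buffer="eftcazsazhzn" (len 12), cursors c1@6 c2@9 c3@11, authorship ....11.22.3.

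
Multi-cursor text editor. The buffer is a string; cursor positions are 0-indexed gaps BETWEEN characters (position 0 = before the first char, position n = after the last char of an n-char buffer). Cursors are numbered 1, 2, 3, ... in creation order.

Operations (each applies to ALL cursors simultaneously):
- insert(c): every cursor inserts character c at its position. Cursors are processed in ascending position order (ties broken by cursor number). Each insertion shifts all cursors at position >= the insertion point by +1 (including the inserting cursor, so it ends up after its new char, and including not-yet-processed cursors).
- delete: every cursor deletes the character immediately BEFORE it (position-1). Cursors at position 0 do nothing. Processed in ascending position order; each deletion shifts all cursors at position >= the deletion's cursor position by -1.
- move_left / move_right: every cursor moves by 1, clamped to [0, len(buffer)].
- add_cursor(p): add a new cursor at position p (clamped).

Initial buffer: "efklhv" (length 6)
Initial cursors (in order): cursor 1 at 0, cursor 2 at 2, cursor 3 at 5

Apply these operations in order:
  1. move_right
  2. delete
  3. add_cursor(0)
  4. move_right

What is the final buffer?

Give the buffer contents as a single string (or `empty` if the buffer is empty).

Answer: flh

Derivation:
After op 1 (move_right): buffer="efklhv" (len 6), cursors c1@1 c2@3 c3@6, authorship ......
After op 2 (delete): buffer="flh" (len 3), cursors c1@0 c2@1 c3@3, authorship ...
After op 3 (add_cursor(0)): buffer="flh" (len 3), cursors c1@0 c4@0 c2@1 c3@3, authorship ...
After op 4 (move_right): buffer="flh" (len 3), cursors c1@1 c4@1 c2@2 c3@3, authorship ...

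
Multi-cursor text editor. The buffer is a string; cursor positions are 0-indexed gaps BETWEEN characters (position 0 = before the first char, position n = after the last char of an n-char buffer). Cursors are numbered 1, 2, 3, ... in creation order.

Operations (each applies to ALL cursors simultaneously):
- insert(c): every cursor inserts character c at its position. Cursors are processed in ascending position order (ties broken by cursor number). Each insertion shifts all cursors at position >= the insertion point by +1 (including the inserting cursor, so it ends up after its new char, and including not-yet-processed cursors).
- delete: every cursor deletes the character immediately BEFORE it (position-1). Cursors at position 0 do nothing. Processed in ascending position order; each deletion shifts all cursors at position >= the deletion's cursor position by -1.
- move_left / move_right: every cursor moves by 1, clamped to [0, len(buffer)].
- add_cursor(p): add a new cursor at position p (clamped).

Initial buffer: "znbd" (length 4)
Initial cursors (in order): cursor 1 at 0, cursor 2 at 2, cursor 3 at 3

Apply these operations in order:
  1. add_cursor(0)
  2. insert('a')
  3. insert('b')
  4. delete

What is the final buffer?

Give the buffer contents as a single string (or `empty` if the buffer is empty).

After op 1 (add_cursor(0)): buffer="znbd" (len 4), cursors c1@0 c4@0 c2@2 c3@3, authorship ....
After op 2 (insert('a')): buffer="aaznabad" (len 8), cursors c1@2 c4@2 c2@5 c3@7, authorship 14..2.3.
After op 3 (insert('b')): buffer="aabbznabbabd" (len 12), cursors c1@4 c4@4 c2@8 c3@11, authorship 1414..22.33.
After op 4 (delete): buffer="aaznabad" (len 8), cursors c1@2 c4@2 c2@5 c3@7, authorship 14..2.3.

Answer: aaznabad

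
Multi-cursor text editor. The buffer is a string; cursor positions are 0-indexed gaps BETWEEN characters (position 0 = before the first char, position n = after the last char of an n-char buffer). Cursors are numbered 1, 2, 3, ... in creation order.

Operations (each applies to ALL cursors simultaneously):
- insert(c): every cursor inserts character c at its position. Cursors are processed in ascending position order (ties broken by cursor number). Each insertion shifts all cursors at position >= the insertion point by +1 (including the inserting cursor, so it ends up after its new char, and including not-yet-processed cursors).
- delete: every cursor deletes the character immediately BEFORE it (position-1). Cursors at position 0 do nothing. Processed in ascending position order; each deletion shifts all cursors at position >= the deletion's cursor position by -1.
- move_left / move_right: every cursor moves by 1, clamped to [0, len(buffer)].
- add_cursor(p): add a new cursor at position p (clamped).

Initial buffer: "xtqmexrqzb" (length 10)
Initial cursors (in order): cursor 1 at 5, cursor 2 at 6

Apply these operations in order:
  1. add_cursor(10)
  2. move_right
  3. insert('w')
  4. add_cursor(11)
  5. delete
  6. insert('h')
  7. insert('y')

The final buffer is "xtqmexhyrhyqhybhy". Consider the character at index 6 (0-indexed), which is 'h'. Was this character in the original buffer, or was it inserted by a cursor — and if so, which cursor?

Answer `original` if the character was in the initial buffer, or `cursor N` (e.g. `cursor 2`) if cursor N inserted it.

After op 1 (add_cursor(10)): buffer="xtqmexrqzb" (len 10), cursors c1@5 c2@6 c3@10, authorship ..........
After op 2 (move_right): buffer="xtqmexrqzb" (len 10), cursors c1@6 c2@7 c3@10, authorship ..........
After op 3 (insert('w')): buffer="xtqmexwrwqzbw" (len 13), cursors c1@7 c2@9 c3@13, authorship ......1.2...3
After op 4 (add_cursor(11)): buffer="xtqmexwrwqzbw" (len 13), cursors c1@7 c2@9 c4@11 c3@13, authorship ......1.2...3
After op 5 (delete): buffer="xtqmexrqb" (len 9), cursors c1@6 c2@7 c4@8 c3@9, authorship .........
After op 6 (insert('h')): buffer="xtqmexhrhqhbh" (len 13), cursors c1@7 c2@9 c4@11 c3@13, authorship ......1.2.4.3
After op 7 (insert('y')): buffer="xtqmexhyrhyqhybhy" (len 17), cursors c1@8 c2@11 c4@14 c3@17, authorship ......11.22.44.33
Authorship (.=original, N=cursor N): . . . . . . 1 1 . 2 2 . 4 4 . 3 3
Index 6: author = 1

Answer: cursor 1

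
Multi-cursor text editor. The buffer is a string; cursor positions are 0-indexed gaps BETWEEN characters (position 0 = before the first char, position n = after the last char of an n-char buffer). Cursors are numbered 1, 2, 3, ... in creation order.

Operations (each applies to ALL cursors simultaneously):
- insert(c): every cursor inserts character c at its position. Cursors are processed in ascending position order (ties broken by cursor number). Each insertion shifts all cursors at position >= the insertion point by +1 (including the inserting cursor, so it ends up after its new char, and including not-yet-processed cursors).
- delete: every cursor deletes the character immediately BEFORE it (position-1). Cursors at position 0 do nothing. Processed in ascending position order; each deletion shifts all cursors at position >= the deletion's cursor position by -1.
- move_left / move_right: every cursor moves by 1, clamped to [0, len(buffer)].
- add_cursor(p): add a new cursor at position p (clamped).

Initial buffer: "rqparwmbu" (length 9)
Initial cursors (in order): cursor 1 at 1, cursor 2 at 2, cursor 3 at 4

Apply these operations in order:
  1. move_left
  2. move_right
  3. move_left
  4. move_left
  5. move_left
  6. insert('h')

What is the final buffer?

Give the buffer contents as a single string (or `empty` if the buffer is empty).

Answer: hhrhqparwmbu

Derivation:
After op 1 (move_left): buffer="rqparwmbu" (len 9), cursors c1@0 c2@1 c3@3, authorship .........
After op 2 (move_right): buffer="rqparwmbu" (len 9), cursors c1@1 c2@2 c3@4, authorship .........
After op 3 (move_left): buffer="rqparwmbu" (len 9), cursors c1@0 c2@1 c3@3, authorship .........
After op 4 (move_left): buffer="rqparwmbu" (len 9), cursors c1@0 c2@0 c3@2, authorship .........
After op 5 (move_left): buffer="rqparwmbu" (len 9), cursors c1@0 c2@0 c3@1, authorship .........
After op 6 (insert('h')): buffer="hhrhqparwmbu" (len 12), cursors c1@2 c2@2 c3@4, authorship 12.3........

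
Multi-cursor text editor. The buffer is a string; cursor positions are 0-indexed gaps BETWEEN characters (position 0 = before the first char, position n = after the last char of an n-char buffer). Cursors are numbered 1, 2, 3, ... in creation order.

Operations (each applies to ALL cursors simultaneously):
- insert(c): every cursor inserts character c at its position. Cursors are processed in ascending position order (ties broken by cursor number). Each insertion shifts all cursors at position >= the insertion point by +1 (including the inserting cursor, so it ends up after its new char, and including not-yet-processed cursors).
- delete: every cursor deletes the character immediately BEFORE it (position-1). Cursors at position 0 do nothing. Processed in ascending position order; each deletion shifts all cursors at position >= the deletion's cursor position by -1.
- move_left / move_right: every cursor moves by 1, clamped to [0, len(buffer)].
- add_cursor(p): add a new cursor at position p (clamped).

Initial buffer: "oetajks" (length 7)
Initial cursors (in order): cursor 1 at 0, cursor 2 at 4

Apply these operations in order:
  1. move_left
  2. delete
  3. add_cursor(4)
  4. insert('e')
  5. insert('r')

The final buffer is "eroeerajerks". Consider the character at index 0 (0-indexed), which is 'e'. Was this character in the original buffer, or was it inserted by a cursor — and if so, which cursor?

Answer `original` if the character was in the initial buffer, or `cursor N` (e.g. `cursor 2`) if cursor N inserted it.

Answer: cursor 1

Derivation:
After op 1 (move_left): buffer="oetajks" (len 7), cursors c1@0 c2@3, authorship .......
After op 2 (delete): buffer="oeajks" (len 6), cursors c1@0 c2@2, authorship ......
After op 3 (add_cursor(4)): buffer="oeajks" (len 6), cursors c1@0 c2@2 c3@4, authorship ......
After op 4 (insert('e')): buffer="eoeeajeks" (len 9), cursors c1@1 c2@4 c3@7, authorship 1..2..3..
After op 5 (insert('r')): buffer="eroeerajerks" (len 12), cursors c1@2 c2@6 c3@10, authorship 11..22..33..
Authorship (.=original, N=cursor N): 1 1 . . 2 2 . . 3 3 . .
Index 0: author = 1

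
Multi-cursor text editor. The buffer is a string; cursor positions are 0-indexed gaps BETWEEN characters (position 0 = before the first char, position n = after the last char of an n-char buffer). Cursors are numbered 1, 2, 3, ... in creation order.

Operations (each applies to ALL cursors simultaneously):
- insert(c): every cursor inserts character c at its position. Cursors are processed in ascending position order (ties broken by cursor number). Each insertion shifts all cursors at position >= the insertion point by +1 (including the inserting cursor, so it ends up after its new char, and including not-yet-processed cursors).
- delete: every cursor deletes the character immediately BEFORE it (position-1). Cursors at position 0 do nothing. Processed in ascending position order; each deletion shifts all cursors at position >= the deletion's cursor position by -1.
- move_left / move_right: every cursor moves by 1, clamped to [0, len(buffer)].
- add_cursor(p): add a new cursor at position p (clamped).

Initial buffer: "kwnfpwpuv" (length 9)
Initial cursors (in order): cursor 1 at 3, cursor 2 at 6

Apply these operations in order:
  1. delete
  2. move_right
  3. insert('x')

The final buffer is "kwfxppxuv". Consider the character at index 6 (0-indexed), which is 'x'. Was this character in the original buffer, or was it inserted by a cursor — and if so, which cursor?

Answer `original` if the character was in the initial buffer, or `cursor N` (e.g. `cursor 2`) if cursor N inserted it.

Answer: cursor 2

Derivation:
After op 1 (delete): buffer="kwfppuv" (len 7), cursors c1@2 c2@4, authorship .......
After op 2 (move_right): buffer="kwfppuv" (len 7), cursors c1@3 c2@5, authorship .......
After op 3 (insert('x')): buffer="kwfxppxuv" (len 9), cursors c1@4 c2@7, authorship ...1..2..
Authorship (.=original, N=cursor N): . . . 1 . . 2 . .
Index 6: author = 2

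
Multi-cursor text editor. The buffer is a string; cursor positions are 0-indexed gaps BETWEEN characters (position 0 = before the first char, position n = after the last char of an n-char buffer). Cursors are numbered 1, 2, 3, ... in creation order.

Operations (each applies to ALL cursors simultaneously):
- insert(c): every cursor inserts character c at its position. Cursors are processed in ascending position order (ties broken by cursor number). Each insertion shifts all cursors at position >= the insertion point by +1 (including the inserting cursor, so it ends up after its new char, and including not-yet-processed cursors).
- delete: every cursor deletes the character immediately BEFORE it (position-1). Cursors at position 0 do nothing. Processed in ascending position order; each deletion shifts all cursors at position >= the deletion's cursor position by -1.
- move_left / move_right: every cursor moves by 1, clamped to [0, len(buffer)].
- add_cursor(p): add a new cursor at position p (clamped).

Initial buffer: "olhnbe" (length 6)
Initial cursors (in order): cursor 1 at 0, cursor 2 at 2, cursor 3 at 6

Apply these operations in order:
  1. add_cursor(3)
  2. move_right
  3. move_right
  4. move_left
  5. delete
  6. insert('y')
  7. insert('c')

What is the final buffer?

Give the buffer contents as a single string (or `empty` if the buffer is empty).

After op 1 (add_cursor(3)): buffer="olhnbe" (len 6), cursors c1@0 c2@2 c4@3 c3@6, authorship ......
After op 2 (move_right): buffer="olhnbe" (len 6), cursors c1@1 c2@3 c4@4 c3@6, authorship ......
After op 3 (move_right): buffer="olhnbe" (len 6), cursors c1@2 c2@4 c4@5 c3@6, authorship ......
After op 4 (move_left): buffer="olhnbe" (len 6), cursors c1@1 c2@3 c4@4 c3@5, authorship ......
After op 5 (delete): buffer="le" (len 2), cursors c1@0 c2@1 c3@1 c4@1, authorship ..
After op 6 (insert('y')): buffer="ylyyye" (len 6), cursors c1@1 c2@5 c3@5 c4@5, authorship 1.234.
After op 7 (insert('c')): buffer="yclyyyccce" (len 10), cursors c1@2 c2@9 c3@9 c4@9, authorship 11.234234.

Answer: yclyyyccce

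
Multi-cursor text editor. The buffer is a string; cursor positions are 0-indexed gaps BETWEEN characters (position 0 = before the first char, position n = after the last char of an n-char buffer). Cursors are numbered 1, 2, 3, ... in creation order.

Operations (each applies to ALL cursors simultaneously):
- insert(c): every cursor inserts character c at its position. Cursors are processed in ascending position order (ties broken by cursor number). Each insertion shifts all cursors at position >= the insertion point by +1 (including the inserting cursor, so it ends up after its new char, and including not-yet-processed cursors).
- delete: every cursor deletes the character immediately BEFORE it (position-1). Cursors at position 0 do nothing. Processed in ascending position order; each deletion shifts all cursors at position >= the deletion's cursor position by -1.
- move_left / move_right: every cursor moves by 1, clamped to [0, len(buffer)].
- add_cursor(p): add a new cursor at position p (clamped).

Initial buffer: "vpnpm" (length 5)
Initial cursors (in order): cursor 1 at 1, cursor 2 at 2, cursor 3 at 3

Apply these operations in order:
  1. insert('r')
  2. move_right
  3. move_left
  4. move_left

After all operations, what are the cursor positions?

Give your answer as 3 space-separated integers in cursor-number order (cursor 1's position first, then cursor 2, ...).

Answer: 1 3 5

Derivation:
After op 1 (insert('r')): buffer="vrprnrpm" (len 8), cursors c1@2 c2@4 c3@6, authorship .1.2.3..
After op 2 (move_right): buffer="vrprnrpm" (len 8), cursors c1@3 c2@5 c3@7, authorship .1.2.3..
After op 3 (move_left): buffer="vrprnrpm" (len 8), cursors c1@2 c2@4 c3@6, authorship .1.2.3..
After op 4 (move_left): buffer="vrprnrpm" (len 8), cursors c1@1 c2@3 c3@5, authorship .1.2.3..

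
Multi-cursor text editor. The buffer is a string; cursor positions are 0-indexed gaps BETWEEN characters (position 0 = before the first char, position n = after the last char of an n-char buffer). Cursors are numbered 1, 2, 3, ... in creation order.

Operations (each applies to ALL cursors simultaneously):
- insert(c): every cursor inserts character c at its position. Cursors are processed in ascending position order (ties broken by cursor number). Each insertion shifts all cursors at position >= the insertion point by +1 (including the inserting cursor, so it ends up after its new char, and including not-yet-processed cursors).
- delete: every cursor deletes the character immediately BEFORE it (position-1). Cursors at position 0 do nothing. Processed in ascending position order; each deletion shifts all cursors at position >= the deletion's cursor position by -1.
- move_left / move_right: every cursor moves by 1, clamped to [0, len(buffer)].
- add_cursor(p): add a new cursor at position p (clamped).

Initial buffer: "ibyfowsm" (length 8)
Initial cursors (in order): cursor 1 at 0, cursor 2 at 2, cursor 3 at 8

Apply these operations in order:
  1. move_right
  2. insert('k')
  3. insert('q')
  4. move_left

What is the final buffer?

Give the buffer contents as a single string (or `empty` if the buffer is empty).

Answer: ikqbykqfowsmkq

Derivation:
After op 1 (move_right): buffer="ibyfowsm" (len 8), cursors c1@1 c2@3 c3@8, authorship ........
After op 2 (insert('k')): buffer="ikbykfowsmk" (len 11), cursors c1@2 c2@5 c3@11, authorship .1..2.....3
After op 3 (insert('q')): buffer="ikqbykqfowsmkq" (len 14), cursors c1@3 c2@7 c3@14, authorship .11..22.....33
After op 4 (move_left): buffer="ikqbykqfowsmkq" (len 14), cursors c1@2 c2@6 c3@13, authorship .11..22.....33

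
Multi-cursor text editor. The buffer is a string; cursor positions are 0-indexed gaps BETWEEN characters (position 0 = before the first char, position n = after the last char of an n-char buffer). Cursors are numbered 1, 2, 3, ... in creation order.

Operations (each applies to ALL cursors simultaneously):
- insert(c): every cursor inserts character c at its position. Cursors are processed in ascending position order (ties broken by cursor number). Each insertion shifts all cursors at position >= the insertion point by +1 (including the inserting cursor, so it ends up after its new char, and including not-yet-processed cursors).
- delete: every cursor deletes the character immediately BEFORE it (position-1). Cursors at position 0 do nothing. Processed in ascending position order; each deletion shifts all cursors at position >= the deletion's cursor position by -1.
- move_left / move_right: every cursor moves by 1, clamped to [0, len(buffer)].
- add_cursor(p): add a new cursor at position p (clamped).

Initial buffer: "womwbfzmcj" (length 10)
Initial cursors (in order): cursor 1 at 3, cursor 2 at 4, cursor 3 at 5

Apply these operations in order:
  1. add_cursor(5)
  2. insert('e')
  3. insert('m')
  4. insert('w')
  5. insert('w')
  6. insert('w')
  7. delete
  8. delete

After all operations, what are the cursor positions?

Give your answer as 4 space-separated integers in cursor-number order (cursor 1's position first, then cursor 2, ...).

After op 1 (add_cursor(5)): buffer="womwbfzmcj" (len 10), cursors c1@3 c2@4 c3@5 c4@5, authorship ..........
After op 2 (insert('e')): buffer="womewebeefzmcj" (len 14), cursors c1@4 c2@6 c3@9 c4@9, authorship ...1.2.34.....
After op 3 (insert('m')): buffer="womemwembeemmfzmcj" (len 18), cursors c1@5 c2@8 c3@13 c4@13, authorship ...11.22.3434.....
After op 4 (insert('w')): buffer="womemwwemwbeemmwwfzmcj" (len 22), cursors c1@6 c2@10 c3@17 c4@17, authorship ...111.222.343434.....
After op 5 (insert('w')): buffer="womemwwwemwwbeemmwwwwfzmcj" (len 26), cursors c1@7 c2@12 c3@21 c4@21, authorship ...1111.2222.34343434.....
After op 6 (insert('w')): buffer="womemwwwwemwwwbeemmwwwwwwfzmcj" (len 30), cursors c1@8 c2@14 c3@25 c4@25, authorship ...11111.22222.3434343434.....
After op 7 (delete): buffer="womemwwwemwwbeemmwwwwfzmcj" (len 26), cursors c1@7 c2@12 c3@21 c4@21, authorship ...1111.2222.34343434.....
After op 8 (delete): buffer="womemwwemwbeemmwwfzmcj" (len 22), cursors c1@6 c2@10 c3@17 c4@17, authorship ...111.222.343434.....

Answer: 6 10 17 17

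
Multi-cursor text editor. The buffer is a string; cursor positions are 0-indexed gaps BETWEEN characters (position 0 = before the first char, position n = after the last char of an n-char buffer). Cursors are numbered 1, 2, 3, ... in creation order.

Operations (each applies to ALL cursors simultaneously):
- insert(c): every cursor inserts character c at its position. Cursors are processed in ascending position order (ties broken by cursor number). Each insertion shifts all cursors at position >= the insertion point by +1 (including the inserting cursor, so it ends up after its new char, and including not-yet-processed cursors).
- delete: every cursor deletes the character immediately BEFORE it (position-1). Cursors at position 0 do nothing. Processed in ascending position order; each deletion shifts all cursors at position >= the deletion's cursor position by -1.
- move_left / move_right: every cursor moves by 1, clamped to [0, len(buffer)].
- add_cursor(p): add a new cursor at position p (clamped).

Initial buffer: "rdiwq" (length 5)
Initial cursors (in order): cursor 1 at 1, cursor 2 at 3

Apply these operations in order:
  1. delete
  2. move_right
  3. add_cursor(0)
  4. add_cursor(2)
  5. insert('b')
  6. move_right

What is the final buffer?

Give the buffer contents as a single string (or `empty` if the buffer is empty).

Answer: bdbwbbq

Derivation:
After op 1 (delete): buffer="dwq" (len 3), cursors c1@0 c2@1, authorship ...
After op 2 (move_right): buffer="dwq" (len 3), cursors c1@1 c2@2, authorship ...
After op 3 (add_cursor(0)): buffer="dwq" (len 3), cursors c3@0 c1@1 c2@2, authorship ...
After op 4 (add_cursor(2)): buffer="dwq" (len 3), cursors c3@0 c1@1 c2@2 c4@2, authorship ...
After op 5 (insert('b')): buffer="bdbwbbq" (len 7), cursors c3@1 c1@3 c2@6 c4@6, authorship 3.1.24.
After op 6 (move_right): buffer="bdbwbbq" (len 7), cursors c3@2 c1@4 c2@7 c4@7, authorship 3.1.24.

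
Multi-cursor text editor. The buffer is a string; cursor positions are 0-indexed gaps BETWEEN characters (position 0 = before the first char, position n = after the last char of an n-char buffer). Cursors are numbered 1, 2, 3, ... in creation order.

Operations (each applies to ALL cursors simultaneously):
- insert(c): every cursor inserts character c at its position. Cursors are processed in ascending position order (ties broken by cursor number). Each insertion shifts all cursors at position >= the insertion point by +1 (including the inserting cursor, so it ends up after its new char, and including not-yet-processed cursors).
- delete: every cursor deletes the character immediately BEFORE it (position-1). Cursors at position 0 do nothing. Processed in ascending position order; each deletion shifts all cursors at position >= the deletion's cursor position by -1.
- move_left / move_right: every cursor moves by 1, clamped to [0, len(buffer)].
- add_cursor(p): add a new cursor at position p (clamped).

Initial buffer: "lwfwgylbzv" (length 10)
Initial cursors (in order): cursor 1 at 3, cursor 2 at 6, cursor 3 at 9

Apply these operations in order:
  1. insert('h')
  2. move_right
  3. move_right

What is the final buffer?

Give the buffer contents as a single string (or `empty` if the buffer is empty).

After op 1 (insert('h')): buffer="lwfhwgyhlbzhv" (len 13), cursors c1@4 c2@8 c3@12, authorship ...1...2...3.
After op 2 (move_right): buffer="lwfhwgyhlbzhv" (len 13), cursors c1@5 c2@9 c3@13, authorship ...1...2...3.
After op 3 (move_right): buffer="lwfhwgyhlbzhv" (len 13), cursors c1@6 c2@10 c3@13, authorship ...1...2...3.

Answer: lwfhwgyhlbzhv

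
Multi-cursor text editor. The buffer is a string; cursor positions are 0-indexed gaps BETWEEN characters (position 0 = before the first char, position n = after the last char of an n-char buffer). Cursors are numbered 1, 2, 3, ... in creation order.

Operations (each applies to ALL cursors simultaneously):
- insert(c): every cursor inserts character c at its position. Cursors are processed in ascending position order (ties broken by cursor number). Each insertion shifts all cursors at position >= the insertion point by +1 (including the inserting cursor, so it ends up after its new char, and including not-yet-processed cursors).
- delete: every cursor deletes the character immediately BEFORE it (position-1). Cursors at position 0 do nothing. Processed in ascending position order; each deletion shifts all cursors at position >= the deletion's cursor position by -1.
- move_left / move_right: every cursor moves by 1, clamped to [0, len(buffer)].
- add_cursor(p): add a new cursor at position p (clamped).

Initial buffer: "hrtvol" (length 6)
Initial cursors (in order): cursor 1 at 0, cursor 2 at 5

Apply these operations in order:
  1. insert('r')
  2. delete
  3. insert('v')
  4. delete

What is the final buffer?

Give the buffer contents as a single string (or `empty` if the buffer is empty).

Answer: hrtvol

Derivation:
After op 1 (insert('r')): buffer="rhrtvorl" (len 8), cursors c1@1 c2@7, authorship 1.....2.
After op 2 (delete): buffer="hrtvol" (len 6), cursors c1@0 c2@5, authorship ......
After op 3 (insert('v')): buffer="vhrtvovl" (len 8), cursors c1@1 c2@7, authorship 1.....2.
After op 4 (delete): buffer="hrtvol" (len 6), cursors c1@0 c2@5, authorship ......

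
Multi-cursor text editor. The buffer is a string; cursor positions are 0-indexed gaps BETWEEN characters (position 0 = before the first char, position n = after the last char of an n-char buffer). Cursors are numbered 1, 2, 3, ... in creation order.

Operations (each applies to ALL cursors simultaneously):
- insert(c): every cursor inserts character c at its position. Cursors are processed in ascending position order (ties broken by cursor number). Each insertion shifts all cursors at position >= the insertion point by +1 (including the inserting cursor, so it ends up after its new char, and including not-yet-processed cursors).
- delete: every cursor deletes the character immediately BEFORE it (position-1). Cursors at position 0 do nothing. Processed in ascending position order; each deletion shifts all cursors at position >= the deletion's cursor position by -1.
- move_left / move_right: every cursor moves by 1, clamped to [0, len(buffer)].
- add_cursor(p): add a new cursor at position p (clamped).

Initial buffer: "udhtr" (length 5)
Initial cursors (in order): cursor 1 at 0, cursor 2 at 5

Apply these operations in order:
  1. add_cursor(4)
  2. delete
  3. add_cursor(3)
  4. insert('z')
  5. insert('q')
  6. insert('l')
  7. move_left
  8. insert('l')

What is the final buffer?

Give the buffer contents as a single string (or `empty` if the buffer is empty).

Answer: zqlludhzzzqqqllllll

Derivation:
After op 1 (add_cursor(4)): buffer="udhtr" (len 5), cursors c1@0 c3@4 c2@5, authorship .....
After op 2 (delete): buffer="udh" (len 3), cursors c1@0 c2@3 c3@3, authorship ...
After op 3 (add_cursor(3)): buffer="udh" (len 3), cursors c1@0 c2@3 c3@3 c4@3, authorship ...
After op 4 (insert('z')): buffer="zudhzzz" (len 7), cursors c1@1 c2@7 c3@7 c4@7, authorship 1...234
After op 5 (insert('q')): buffer="zqudhzzzqqq" (len 11), cursors c1@2 c2@11 c3@11 c4@11, authorship 11...234234
After op 6 (insert('l')): buffer="zqludhzzzqqqlll" (len 15), cursors c1@3 c2@15 c3@15 c4@15, authorship 111...234234234
After op 7 (move_left): buffer="zqludhzzzqqqlll" (len 15), cursors c1@2 c2@14 c3@14 c4@14, authorship 111...234234234
After op 8 (insert('l')): buffer="zqlludhzzzqqqllllll" (len 19), cursors c1@3 c2@18 c3@18 c4@18, authorship 1111...234234232344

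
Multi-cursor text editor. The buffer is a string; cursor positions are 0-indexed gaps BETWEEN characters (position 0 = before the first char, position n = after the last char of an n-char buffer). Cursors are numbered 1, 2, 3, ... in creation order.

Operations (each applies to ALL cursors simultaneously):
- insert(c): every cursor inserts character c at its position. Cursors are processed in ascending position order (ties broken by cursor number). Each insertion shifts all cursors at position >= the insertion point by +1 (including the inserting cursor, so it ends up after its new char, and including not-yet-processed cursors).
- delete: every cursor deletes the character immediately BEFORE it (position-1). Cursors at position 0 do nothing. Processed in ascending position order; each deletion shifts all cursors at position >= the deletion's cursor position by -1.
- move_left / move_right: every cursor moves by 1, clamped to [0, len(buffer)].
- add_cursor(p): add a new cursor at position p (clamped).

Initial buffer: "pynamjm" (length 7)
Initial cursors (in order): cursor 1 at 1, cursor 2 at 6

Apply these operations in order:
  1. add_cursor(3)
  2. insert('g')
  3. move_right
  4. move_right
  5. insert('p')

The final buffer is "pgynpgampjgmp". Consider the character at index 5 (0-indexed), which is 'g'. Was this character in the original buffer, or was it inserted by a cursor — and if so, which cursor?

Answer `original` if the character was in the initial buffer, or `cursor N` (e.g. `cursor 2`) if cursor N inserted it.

Answer: cursor 3

Derivation:
After op 1 (add_cursor(3)): buffer="pynamjm" (len 7), cursors c1@1 c3@3 c2@6, authorship .......
After op 2 (insert('g')): buffer="pgyngamjgm" (len 10), cursors c1@2 c3@5 c2@9, authorship .1..3...2.
After op 3 (move_right): buffer="pgyngamjgm" (len 10), cursors c1@3 c3@6 c2@10, authorship .1..3...2.
After op 4 (move_right): buffer="pgyngamjgm" (len 10), cursors c1@4 c3@7 c2@10, authorship .1..3...2.
After op 5 (insert('p')): buffer="pgynpgampjgmp" (len 13), cursors c1@5 c3@9 c2@13, authorship .1..13..3.2.2
Authorship (.=original, N=cursor N): . 1 . . 1 3 . . 3 . 2 . 2
Index 5: author = 3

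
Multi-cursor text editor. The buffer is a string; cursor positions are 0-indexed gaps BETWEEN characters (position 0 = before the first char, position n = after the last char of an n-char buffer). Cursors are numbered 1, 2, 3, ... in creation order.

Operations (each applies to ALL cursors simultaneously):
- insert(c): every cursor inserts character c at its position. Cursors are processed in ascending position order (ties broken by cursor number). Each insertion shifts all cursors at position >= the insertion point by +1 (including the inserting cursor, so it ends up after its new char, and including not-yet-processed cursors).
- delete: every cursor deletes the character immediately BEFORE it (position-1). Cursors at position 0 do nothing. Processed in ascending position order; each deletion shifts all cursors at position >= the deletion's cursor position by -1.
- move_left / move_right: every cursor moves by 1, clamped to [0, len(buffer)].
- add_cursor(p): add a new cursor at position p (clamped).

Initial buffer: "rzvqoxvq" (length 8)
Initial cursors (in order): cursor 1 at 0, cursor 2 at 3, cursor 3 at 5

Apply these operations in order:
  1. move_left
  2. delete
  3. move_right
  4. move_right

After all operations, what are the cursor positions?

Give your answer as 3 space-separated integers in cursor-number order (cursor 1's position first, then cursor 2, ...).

After op 1 (move_left): buffer="rzvqoxvq" (len 8), cursors c1@0 c2@2 c3@4, authorship ........
After op 2 (delete): buffer="rvoxvq" (len 6), cursors c1@0 c2@1 c3@2, authorship ......
After op 3 (move_right): buffer="rvoxvq" (len 6), cursors c1@1 c2@2 c3@3, authorship ......
After op 4 (move_right): buffer="rvoxvq" (len 6), cursors c1@2 c2@3 c3@4, authorship ......

Answer: 2 3 4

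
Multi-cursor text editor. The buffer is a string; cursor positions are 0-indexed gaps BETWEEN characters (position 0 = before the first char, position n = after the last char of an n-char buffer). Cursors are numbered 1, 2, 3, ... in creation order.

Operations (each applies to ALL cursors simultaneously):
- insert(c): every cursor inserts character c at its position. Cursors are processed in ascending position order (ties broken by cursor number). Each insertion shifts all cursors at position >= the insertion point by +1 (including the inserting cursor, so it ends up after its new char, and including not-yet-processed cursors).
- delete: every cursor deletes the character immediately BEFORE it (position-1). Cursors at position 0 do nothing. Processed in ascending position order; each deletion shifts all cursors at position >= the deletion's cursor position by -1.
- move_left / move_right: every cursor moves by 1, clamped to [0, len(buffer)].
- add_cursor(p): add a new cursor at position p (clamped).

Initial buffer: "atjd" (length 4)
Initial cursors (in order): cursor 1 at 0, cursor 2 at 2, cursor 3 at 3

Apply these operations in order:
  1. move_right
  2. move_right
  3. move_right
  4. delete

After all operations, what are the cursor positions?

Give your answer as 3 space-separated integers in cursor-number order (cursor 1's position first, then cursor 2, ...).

After op 1 (move_right): buffer="atjd" (len 4), cursors c1@1 c2@3 c3@4, authorship ....
After op 2 (move_right): buffer="atjd" (len 4), cursors c1@2 c2@4 c3@4, authorship ....
After op 3 (move_right): buffer="atjd" (len 4), cursors c1@3 c2@4 c3@4, authorship ....
After op 4 (delete): buffer="a" (len 1), cursors c1@1 c2@1 c3@1, authorship .

Answer: 1 1 1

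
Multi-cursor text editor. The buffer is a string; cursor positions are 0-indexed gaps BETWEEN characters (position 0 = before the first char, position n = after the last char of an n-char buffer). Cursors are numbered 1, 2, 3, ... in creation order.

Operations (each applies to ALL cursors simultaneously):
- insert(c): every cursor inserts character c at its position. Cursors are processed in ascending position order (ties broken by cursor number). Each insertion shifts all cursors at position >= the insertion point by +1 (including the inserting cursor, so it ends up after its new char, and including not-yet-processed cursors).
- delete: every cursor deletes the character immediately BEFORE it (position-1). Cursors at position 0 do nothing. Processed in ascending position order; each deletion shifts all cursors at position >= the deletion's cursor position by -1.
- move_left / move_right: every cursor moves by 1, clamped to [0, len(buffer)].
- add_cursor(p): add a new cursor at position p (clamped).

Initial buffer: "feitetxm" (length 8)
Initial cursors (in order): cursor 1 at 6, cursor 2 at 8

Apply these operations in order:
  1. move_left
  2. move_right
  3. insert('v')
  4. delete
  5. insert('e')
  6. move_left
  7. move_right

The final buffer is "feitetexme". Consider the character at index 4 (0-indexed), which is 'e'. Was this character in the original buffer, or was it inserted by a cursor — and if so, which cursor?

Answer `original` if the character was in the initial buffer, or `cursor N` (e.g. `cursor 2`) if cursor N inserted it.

Answer: original

Derivation:
After op 1 (move_left): buffer="feitetxm" (len 8), cursors c1@5 c2@7, authorship ........
After op 2 (move_right): buffer="feitetxm" (len 8), cursors c1@6 c2@8, authorship ........
After op 3 (insert('v')): buffer="feitetvxmv" (len 10), cursors c1@7 c2@10, authorship ......1..2
After op 4 (delete): buffer="feitetxm" (len 8), cursors c1@6 c2@8, authorship ........
After op 5 (insert('e')): buffer="feitetexme" (len 10), cursors c1@7 c2@10, authorship ......1..2
After op 6 (move_left): buffer="feitetexme" (len 10), cursors c1@6 c2@9, authorship ......1..2
After op 7 (move_right): buffer="feitetexme" (len 10), cursors c1@7 c2@10, authorship ......1..2
Authorship (.=original, N=cursor N): . . . . . . 1 . . 2
Index 4: author = original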